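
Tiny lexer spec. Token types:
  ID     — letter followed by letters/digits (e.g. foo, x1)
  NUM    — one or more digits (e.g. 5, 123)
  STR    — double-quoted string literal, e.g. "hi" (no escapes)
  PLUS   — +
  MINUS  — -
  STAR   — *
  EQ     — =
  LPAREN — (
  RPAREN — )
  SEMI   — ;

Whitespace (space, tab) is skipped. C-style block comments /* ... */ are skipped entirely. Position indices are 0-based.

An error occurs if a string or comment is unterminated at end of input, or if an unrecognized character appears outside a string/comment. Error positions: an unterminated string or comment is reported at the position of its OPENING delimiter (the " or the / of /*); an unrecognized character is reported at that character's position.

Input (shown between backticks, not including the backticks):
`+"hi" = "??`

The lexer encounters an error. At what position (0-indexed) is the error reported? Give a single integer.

pos=0: emit PLUS '+'
pos=1: enter STRING mode
pos=1: emit STR "hi" (now at pos=5)
pos=6: emit EQ '='
pos=8: enter STRING mode
pos=8: ERROR — unterminated string

Answer: 8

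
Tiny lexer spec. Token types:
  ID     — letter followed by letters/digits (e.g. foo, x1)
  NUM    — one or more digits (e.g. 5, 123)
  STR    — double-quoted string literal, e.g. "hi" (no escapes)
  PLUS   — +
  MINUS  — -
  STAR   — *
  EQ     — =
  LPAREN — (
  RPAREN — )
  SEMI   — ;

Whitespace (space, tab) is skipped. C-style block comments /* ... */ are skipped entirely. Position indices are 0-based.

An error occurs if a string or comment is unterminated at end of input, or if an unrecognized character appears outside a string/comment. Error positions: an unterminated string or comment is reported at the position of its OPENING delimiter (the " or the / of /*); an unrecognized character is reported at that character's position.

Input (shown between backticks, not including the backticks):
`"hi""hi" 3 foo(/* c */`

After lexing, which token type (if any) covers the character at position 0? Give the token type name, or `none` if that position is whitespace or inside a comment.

pos=0: enter STRING mode
pos=0: emit STR "hi" (now at pos=4)
pos=4: enter STRING mode
pos=4: emit STR "hi" (now at pos=8)
pos=9: emit NUM '3' (now at pos=10)
pos=11: emit ID 'foo' (now at pos=14)
pos=14: emit LPAREN '('
pos=15: enter COMMENT mode (saw '/*')
exit COMMENT mode (now at pos=22)
DONE. 5 tokens: [STR, STR, NUM, ID, LPAREN]
Position 0: char is '"' -> STR

Answer: STR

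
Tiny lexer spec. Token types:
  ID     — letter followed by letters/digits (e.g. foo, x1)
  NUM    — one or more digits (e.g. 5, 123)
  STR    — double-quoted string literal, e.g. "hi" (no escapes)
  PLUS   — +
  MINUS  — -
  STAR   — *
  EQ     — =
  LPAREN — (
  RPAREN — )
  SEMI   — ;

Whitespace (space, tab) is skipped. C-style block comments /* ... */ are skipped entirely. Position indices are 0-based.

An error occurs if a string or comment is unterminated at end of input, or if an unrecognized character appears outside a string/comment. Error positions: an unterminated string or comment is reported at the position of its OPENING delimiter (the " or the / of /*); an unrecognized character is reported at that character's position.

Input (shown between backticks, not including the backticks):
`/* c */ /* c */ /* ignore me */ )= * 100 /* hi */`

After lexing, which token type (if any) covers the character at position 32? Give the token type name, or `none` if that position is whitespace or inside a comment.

pos=0: enter COMMENT mode (saw '/*')
exit COMMENT mode (now at pos=7)
pos=8: enter COMMENT mode (saw '/*')
exit COMMENT mode (now at pos=15)
pos=16: enter COMMENT mode (saw '/*')
exit COMMENT mode (now at pos=31)
pos=32: emit RPAREN ')'
pos=33: emit EQ '='
pos=35: emit STAR '*'
pos=37: emit NUM '100' (now at pos=40)
pos=41: enter COMMENT mode (saw '/*')
exit COMMENT mode (now at pos=49)
DONE. 4 tokens: [RPAREN, EQ, STAR, NUM]
Position 32: char is ')' -> RPAREN

Answer: RPAREN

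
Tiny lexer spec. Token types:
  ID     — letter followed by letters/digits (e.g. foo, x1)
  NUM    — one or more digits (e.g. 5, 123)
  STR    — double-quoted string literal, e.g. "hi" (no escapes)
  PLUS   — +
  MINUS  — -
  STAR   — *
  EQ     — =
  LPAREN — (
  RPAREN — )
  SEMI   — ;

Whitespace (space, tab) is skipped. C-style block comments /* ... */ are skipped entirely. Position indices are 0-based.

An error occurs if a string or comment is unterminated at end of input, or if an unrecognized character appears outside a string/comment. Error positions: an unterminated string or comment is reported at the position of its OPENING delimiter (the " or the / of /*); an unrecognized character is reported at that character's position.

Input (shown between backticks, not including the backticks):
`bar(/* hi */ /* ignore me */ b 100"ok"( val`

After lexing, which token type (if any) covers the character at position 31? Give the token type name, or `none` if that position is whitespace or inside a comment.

pos=0: emit ID 'bar' (now at pos=3)
pos=3: emit LPAREN '('
pos=4: enter COMMENT mode (saw '/*')
exit COMMENT mode (now at pos=12)
pos=13: enter COMMENT mode (saw '/*')
exit COMMENT mode (now at pos=28)
pos=29: emit ID 'b' (now at pos=30)
pos=31: emit NUM '100' (now at pos=34)
pos=34: enter STRING mode
pos=34: emit STR "ok" (now at pos=38)
pos=38: emit LPAREN '('
pos=40: emit ID 'val' (now at pos=43)
DONE. 7 tokens: [ID, LPAREN, ID, NUM, STR, LPAREN, ID]
Position 31: char is '1' -> NUM

Answer: NUM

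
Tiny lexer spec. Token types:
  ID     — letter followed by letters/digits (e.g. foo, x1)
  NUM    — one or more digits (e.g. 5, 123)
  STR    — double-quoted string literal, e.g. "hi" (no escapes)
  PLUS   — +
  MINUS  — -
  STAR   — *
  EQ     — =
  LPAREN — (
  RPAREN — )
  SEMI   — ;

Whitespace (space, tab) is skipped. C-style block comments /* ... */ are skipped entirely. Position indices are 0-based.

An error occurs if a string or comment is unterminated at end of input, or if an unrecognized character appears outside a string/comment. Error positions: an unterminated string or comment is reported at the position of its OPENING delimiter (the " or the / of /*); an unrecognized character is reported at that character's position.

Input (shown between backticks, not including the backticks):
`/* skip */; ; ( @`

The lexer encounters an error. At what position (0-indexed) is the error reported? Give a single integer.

Answer: 16

Derivation:
pos=0: enter COMMENT mode (saw '/*')
exit COMMENT mode (now at pos=10)
pos=10: emit SEMI ';'
pos=12: emit SEMI ';'
pos=14: emit LPAREN '('
pos=16: ERROR — unrecognized char '@'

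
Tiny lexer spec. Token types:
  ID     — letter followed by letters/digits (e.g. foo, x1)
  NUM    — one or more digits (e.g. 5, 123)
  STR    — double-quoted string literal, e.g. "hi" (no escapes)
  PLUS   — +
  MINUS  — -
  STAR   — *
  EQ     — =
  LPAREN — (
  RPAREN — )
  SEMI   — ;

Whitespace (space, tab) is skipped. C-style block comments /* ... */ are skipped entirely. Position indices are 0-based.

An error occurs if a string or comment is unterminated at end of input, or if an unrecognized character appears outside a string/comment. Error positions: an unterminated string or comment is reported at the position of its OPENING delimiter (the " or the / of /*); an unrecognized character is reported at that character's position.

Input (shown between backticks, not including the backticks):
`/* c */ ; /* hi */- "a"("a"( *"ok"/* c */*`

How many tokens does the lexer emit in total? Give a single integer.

pos=0: enter COMMENT mode (saw '/*')
exit COMMENT mode (now at pos=7)
pos=8: emit SEMI ';'
pos=10: enter COMMENT mode (saw '/*')
exit COMMENT mode (now at pos=18)
pos=18: emit MINUS '-'
pos=20: enter STRING mode
pos=20: emit STR "a" (now at pos=23)
pos=23: emit LPAREN '('
pos=24: enter STRING mode
pos=24: emit STR "a" (now at pos=27)
pos=27: emit LPAREN '('
pos=29: emit STAR '*'
pos=30: enter STRING mode
pos=30: emit STR "ok" (now at pos=34)
pos=34: enter COMMENT mode (saw '/*')
exit COMMENT mode (now at pos=41)
pos=41: emit STAR '*'
DONE. 9 tokens: [SEMI, MINUS, STR, LPAREN, STR, LPAREN, STAR, STR, STAR]

Answer: 9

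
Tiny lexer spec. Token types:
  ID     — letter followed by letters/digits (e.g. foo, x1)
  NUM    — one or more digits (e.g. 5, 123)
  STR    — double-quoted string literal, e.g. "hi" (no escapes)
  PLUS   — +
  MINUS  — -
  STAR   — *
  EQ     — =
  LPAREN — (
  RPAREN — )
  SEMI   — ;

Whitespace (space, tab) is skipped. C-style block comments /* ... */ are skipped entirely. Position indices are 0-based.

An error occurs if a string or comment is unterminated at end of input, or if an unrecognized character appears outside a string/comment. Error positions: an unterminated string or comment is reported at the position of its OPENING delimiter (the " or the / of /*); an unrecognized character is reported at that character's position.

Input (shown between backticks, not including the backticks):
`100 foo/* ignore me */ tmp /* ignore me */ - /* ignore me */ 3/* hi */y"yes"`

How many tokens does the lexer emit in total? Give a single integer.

Answer: 7

Derivation:
pos=0: emit NUM '100' (now at pos=3)
pos=4: emit ID 'foo' (now at pos=7)
pos=7: enter COMMENT mode (saw '/*')
exit COMMENT mode (now at pos=22)
pos=23: emit ID 'tmp' (now at pos=26)
pos=27: enter COMMENT mode (saw '/*')
exit COMMENT mode (now at pos=42)
pos=43: emit MINUS '-'
pos=45: enter COMMENT mode (saw '/*')
exit COMMENT mode (now at pos=60)
pos=61: emit NUM '3' (now at pos=62)
pos=62: enter COMMENT mode (saw '/*')
exit COMMENT mode (now at pos=70)
pos=70: emit ID 'y' (now at pos=71)
pos=71: enter STRING mode
pos=71: emit STR "yes" (now at pos=76)
DONE. 7 tokens: [NUM, ID, ID, MINUS, NUM, ID, STR]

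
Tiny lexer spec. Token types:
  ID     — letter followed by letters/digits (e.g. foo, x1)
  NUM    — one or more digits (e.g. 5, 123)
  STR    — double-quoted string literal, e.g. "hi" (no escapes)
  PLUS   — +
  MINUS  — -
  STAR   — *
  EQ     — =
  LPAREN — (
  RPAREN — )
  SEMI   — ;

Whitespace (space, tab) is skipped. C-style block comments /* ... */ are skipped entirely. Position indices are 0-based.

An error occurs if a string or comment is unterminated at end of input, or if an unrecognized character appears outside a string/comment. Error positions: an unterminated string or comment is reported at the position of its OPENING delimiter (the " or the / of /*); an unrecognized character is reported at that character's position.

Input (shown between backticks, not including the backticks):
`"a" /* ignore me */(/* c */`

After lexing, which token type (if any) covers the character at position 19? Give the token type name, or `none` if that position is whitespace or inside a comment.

Answer: LPAREN

Derivation:
pos=0: enter STRING mode
pos=0: emit STR "a" (now at pos=3)
pos=4: enter COMMENT mode (saw '/*')
exit COMMENT mode (now at pos=19)
pos=19: emit LPAREN '('
pos=20: enter COMMENT mode (saw '/*')
exit COMMENT mode (now at pos=27)
DONE. 2 tokens: [STR, LPAREN]
Position 19: char is '(' -> LPAREN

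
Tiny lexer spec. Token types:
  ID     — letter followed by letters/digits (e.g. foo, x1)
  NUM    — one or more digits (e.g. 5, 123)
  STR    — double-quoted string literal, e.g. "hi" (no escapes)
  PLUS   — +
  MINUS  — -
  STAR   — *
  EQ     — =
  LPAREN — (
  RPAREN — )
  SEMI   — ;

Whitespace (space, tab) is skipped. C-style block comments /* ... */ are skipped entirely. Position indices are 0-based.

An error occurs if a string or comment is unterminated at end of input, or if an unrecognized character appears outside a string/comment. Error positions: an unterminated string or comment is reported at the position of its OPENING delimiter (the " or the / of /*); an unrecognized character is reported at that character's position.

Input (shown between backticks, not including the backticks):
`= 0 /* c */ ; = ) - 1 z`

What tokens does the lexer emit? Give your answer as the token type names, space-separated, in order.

pos=0: emit EQ '='
pos=2: emit NUM '0' (now at pos=3)
pos=4: enter COMMENT mode (saw '/*')
exit COMMENT mode (now at pos=11)
pos=12: emit SEMI ';'
pos=14: emit EQ '='
pos=16: emit RPAREN ')'
pos=18: emit MINUS '-'
pos=20: emit NUM '1' (now at pos=21)
pos=22: emit ID 'z' (now at pos=23)
DONE. 8 tokens: [EQ, NUM, SEMI, EQ, RPAREN, MINUS, NUM, ID]

Answer: EQ NUM SEMI EQ RPAREN MINUS NUM ID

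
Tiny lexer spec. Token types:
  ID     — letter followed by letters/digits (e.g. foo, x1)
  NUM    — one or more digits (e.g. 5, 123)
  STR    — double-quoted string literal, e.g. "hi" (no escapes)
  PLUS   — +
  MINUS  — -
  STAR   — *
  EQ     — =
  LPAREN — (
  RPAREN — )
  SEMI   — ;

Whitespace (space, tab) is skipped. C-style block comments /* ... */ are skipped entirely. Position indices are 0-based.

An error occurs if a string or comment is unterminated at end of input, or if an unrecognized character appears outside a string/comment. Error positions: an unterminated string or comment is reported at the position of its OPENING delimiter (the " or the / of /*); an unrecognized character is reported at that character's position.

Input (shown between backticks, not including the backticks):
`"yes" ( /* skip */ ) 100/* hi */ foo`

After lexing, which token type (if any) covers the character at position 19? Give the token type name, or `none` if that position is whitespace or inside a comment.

pos=0: enter STRING mode
pos=0: emit STR "yes" (now at pos=5)
pos=6: emit LPAREN '('
pos=8: enter COMMENT mode (saw '/*')
exit COMMENT mode (now at pos=18)
pos=19: emit RPAREN ')'
pos=21: emit NUM '100' (now at pos=24)
pos=24: enter COMMENT mode (saw '/*')
exit COMMENT mode (now at pos=32)
pos=33: emit ID 'foo' (now at pos=36)
DONE. 5 tokens: [STR, LPAREN, RPAREN, NUM, ID]
Position 19: char is ')' -> RPAREN

Answer: RPAREN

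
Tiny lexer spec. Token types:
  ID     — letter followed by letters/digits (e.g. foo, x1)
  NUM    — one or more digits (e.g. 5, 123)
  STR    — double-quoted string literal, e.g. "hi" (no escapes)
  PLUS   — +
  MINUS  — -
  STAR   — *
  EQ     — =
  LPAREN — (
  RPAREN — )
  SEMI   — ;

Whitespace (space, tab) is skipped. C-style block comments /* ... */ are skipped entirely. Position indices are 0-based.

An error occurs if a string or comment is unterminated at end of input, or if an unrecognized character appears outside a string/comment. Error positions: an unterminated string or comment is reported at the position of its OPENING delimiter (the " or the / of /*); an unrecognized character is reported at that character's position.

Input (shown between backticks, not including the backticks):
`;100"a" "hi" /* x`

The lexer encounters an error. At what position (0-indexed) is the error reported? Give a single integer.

pos=0: emit SEMI ';'
pos=1: emit NUM '100' (now at pos=4)
pos=4: enter STRING mode
pos=4: emit STR "a" (now at pos=7)
pos=8: enter STRING mode
pos=8: emit STR "hi" (now at pos=12)
pos=13: enter COMMENT mode (saw '/*')
pos=13: ERROR — unterminated comment (reached EOF)

Answer: 13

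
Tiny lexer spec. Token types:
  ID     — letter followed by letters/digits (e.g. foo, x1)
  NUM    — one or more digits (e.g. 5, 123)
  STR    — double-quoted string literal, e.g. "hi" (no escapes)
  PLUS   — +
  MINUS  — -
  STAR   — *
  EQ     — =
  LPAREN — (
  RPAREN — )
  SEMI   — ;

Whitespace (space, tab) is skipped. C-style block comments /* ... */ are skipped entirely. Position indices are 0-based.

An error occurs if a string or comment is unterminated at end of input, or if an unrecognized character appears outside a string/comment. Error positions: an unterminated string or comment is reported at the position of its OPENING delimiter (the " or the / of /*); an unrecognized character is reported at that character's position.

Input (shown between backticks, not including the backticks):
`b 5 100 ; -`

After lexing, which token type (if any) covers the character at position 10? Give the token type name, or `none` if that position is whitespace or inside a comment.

Answer: MINUS

Derivation:
pos=0: emit ID 'b' (now at pos=1)
pos=2: emit NUM '5' (now at pos=3)
pos=4: emit NUM '100' (now at pos=7)
pos=8: emit SEMI ';'
pos=10: emit MINUS '-'
DONE. 5 tokens: [ID, NUM, NUM, SEMI, MINUS]
Position 10: char is '-' -> MINUS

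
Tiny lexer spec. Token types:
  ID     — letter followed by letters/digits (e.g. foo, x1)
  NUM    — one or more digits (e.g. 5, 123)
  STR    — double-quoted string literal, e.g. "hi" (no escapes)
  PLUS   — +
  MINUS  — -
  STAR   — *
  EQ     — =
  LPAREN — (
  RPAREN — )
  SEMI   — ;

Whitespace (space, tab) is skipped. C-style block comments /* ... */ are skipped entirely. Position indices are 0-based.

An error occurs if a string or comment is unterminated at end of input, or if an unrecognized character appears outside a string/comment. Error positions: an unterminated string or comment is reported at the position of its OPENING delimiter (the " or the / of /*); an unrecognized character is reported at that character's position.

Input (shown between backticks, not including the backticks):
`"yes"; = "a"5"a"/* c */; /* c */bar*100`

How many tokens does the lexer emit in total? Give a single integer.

Answer: 10

Derivation:
pos=0: enter STRING mode
pos=0: emit STR "yes" (now at pos=5)
pos=5: emit SEMI ';'
pos=7: emit EQ '='
pos=9: enter STRING mode
pos=9: emit STR "a" (now at pos=12)
pos=12: emit NUM '5' (now at pos=13)
pos=13: enter STRING mode
pos=13: emit STR "a" (now at pos=16)
pos=16: enter COMMENT mode (saw '/*')
exit COMMENT mode (now at pos=23)
pos=23: emit SEMI ';'
pos=25: enter COMMENT mode (saw '/*')
exit COMMENT mode (now at pos=32)
pos=32: emit ID 'bar' (now at pos=35)
pos=35: emit STAR '*'
pos=36: emit NUM '100' (now at pos=39)
DONE. 10 tokens: [STR, SEMI, EQ, STR, NUM, STR, SEMI, ID, STAR, NUM]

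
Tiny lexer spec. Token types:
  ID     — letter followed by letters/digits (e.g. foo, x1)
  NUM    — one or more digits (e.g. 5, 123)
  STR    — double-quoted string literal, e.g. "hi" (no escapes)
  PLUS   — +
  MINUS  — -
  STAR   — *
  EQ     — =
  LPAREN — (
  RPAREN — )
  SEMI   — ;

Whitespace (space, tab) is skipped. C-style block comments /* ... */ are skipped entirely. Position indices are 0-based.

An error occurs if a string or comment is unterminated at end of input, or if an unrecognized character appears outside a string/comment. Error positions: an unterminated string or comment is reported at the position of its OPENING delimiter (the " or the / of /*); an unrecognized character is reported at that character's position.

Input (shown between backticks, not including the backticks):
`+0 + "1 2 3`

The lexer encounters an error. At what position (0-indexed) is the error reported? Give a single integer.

pos=0: emit PLUS '+'
pos=1: emit NUM '0' (now at pos=2)
pos=3: emit PLUS '+'
pos=5: enter STRING mode
pos=5: ERROR — unterminated string

Answer: 5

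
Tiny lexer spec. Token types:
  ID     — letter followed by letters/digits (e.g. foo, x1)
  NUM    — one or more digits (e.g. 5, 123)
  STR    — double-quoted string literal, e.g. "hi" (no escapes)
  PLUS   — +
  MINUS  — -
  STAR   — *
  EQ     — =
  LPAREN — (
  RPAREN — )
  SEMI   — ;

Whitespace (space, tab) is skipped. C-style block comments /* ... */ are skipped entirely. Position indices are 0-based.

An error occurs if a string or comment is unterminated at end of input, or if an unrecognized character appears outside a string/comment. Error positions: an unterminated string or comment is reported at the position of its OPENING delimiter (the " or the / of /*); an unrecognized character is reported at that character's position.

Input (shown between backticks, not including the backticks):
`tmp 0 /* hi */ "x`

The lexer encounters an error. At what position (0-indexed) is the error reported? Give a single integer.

Answer: 15

Derivation:
pos=0: emit ID 'tmp' (now at pos=3)
pos=4: emit NUM '0' (now at pos=5)
pos=6: enter COMMENT mode (saw '/*')
exit COMMENT mode (now at pos=14)
pos=15: enter STRING mode
pos=15: ERROR — unterminated string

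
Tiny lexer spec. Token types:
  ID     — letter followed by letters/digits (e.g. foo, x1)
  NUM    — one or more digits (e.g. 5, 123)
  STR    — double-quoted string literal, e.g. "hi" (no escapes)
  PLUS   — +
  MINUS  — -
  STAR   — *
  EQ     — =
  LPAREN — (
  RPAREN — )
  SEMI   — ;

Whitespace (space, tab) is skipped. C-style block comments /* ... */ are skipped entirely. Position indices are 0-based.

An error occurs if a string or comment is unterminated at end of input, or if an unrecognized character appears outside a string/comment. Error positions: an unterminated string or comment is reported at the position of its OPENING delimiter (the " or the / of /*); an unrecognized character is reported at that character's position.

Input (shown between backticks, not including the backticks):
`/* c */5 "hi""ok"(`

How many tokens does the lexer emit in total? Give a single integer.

pos=0: enter COMMENT mode (saw '/*')
exit COMMENT mode (now at pos=7)
pos=7: emit NUM '5' (now at pos=8)
pos=9: enter STRING mode
pos=9: emit STR "hi" (now at pos=13)
pos=13: enter STRING mode
pos=13: emit STR "ok" (now at pos=17)
pos=17: emit LPAREN '('
DONE. 4 tokens: [NUM, STR, STR, LPAREN]

Answer: 4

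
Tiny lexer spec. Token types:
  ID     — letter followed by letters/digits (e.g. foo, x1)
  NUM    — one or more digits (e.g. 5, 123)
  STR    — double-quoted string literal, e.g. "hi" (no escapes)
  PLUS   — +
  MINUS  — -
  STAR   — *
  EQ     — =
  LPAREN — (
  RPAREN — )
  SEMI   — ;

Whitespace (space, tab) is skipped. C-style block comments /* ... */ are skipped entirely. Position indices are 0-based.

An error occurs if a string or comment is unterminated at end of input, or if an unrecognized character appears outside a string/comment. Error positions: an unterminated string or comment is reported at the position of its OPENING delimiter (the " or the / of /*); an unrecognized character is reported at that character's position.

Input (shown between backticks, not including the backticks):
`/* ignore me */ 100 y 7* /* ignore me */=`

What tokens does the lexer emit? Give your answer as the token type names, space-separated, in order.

pos=0: enter COMMENT mode (saw '/*')
exit COMMENT mode (now at pos=15)
pos=16: emit NUM '100' (now at pos=19)
pos=20: emit ID 'y' (now at pos=21)
pos=22: emit NUM '7' (now at pos=23)
pos=23: emit STAR '*'
pos=25: enter COMMENT mode (saw '/*')
exit COMMENT mode (now at pos=40)
pos=40: emit EQ '='
DONE. 5 tokens: [NUM, ID, NUM, STAR, EQ]

Answer: NUM ID NUM STAR EQ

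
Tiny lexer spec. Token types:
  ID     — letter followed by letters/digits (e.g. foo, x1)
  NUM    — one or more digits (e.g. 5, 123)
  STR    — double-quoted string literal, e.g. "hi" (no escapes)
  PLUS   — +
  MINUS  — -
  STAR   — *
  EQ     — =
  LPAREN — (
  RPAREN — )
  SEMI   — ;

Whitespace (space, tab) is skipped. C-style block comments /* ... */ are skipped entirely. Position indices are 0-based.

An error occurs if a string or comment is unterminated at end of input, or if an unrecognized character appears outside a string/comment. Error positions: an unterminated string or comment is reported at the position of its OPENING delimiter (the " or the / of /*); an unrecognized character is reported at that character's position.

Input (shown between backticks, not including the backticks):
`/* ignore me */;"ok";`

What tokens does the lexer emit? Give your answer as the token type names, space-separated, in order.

pos=0: enter COMMENT mode (saw '/*')
exit COMMENT mode (now at pos=15)
pos=15: emit SEMI ';'
pos=16: enter STRING mode
pos=16: emit STR "ok" (now at pos=20)
pos=20: emit SEMI ';'
DONE. 3 tokens: [SEMI, STR, SEMI]

Answer: SEMI STR SEMI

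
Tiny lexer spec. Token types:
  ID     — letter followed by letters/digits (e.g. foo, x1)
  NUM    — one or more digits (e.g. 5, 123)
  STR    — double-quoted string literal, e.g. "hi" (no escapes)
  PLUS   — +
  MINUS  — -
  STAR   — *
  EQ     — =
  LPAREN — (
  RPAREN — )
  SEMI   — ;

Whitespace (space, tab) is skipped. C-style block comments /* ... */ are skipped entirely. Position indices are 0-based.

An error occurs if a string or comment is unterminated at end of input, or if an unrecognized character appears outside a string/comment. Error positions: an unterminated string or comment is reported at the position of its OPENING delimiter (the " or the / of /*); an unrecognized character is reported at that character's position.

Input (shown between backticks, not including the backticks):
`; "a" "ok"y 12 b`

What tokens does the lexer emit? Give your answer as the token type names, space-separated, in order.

pos=0: emit SEMI ';'
pos=2: enter STRING mode
pos=2: emit STR "a" (now at pos=5)
pos=6: enter STRING mode
pos=6: emit STR "ok" (now at pos=10)
pos=10: emit ID 'y' (now at pos=11)
pos=12: emit NUM '12' (now at pos=14)
pos=15: emit ID 'b' (now at pos=16)
DONE. 6 tokens: [SEMI, STR, STR, ID, NUM, ID]

Answer: SEMI STR STR ID NUM ID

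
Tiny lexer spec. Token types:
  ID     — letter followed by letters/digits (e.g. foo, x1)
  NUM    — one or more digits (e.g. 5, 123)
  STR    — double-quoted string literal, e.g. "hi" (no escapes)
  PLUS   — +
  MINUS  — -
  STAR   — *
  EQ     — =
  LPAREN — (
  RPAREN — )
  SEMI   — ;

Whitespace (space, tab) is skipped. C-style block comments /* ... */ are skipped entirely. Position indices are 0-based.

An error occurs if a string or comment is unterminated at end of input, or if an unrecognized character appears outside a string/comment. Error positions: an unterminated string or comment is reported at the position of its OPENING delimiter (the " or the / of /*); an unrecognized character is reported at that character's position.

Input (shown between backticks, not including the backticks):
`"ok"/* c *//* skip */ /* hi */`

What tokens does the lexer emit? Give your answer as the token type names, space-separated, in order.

pos=0: enter STRING mode
pos=0: emit STR "ok" (now at pos=4)
pos=4: enter COMMENT mode (saw '/*')
exit COMMENT mode (now at pos=11)
pos=11: enter COMMENT mode (saw '/*')
exit COMMENT mode (now at pos=21)
pos=22: enter COMMENT mode (saw '/*')
exit COMMENT mode (now at pos=30)
DONE. 1 tokens: [STR]

Answer: STR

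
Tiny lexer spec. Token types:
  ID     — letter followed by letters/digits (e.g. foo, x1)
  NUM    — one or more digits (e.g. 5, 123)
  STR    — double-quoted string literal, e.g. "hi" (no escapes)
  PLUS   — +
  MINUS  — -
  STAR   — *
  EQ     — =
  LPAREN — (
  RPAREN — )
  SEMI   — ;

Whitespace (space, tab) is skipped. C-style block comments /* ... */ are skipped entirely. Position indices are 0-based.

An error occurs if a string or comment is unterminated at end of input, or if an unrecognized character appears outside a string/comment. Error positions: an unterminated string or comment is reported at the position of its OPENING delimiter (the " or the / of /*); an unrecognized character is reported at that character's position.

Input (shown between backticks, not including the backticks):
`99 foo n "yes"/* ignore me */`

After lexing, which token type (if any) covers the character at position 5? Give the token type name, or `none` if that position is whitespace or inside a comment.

Answer: ID

Derivation:
pos=0: emit NUM '99' (now at pos=2)
pos=3: emit ID 'foo' (now at pos=6)
pos=7: emit ID 'n' (now at pos=8)
pos=9: enter STRING mode
pos=9: emit STR "yes" (now at pos=14)
pos=14: enter COMMENT mode (saw '/*')
exit COMMENT mode (now at pos=29)
DONE. 4 tokens: [NUM, ID, ID, STR]
Position 5: char is 'o' -> ID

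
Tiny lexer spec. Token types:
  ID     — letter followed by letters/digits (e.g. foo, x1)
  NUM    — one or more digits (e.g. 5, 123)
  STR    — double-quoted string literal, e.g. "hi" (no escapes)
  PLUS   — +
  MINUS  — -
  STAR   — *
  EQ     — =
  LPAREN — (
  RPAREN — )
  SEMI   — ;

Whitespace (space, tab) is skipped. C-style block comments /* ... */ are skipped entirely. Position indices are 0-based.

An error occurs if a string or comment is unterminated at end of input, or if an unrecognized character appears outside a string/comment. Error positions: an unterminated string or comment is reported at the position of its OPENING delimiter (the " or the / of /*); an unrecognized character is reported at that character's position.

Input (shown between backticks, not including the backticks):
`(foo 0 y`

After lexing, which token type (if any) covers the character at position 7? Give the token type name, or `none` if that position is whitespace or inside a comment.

Answer: ID

Derivation:
pos=0: emit LPAREN '('
pos=1: emit ID 'foo' (now at pos=4)
pos=5: emit NUM '0' (now at pos=6)
pos=7: emit ID 'y' (now at pos=8)
DONE. 4 tokens: [LPAREN, ID, NUM, ID]
Position 7: char is 'y' -> ID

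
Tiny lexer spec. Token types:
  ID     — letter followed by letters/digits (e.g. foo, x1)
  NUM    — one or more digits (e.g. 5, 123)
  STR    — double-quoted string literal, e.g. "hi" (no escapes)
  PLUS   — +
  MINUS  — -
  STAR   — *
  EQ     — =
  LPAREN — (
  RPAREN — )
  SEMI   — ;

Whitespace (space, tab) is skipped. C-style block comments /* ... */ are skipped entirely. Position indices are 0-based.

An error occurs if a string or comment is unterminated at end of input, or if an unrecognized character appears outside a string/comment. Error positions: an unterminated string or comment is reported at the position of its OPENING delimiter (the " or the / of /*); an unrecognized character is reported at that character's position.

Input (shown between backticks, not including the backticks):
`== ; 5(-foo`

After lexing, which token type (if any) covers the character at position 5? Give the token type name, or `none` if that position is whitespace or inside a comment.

pos=0: emit EQ '='
pos=1: emit EQ '='
pos=3: emit SEMI ';'
pos=5: emit NUM '5' (now at pos=6)
pos=6: emit LPAREN '('
pos=7: emit MINUS '-'
pos=8: emit ID 'foo' (now at pos=11)
DONE. 7 tokens: [EQ, EQ, SEMI, NUM, LPAREN, MINUS, ID]
Position 5: char is '5' -> NUM

Answer: NUM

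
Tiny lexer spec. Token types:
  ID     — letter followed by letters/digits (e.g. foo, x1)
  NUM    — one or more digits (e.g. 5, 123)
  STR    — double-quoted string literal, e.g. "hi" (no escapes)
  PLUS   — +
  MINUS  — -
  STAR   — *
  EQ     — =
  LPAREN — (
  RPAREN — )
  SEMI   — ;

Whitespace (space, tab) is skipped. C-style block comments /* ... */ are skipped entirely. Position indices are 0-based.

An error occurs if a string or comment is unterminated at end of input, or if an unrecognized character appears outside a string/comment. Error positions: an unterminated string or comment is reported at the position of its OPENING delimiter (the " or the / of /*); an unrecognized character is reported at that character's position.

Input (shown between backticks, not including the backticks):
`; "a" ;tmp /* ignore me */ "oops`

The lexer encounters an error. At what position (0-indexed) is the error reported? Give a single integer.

pos=0: emit SEMI ';'
pos=2: enter STRING mode
pos=2: emit STR "a" (now at pos=5)
pos=6: emit SEMI ';'
pos=7: emit ID 'tmp' (now at pos=10)
pos=11: enter COMMENT mode (saw '/*')
exit COMMENT mode (now at pos=26)
pos=27: enter STRING mode
pos=27: ERROR — unterminated string

Answer: 27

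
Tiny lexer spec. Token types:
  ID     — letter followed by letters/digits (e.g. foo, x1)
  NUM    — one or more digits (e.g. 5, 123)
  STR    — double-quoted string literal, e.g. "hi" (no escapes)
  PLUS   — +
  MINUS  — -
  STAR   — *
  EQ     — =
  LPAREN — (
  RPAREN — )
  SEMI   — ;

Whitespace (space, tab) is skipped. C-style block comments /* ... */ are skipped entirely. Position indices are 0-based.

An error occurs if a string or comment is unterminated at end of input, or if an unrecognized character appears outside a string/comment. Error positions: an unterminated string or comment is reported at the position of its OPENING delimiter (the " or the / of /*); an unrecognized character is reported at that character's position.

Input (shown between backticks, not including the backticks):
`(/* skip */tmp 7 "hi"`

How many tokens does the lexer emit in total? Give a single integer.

pos=0: emit LPAREN '('
pos=1: enter COMMENT mode (saw '/*')
exit COMMENT mode (now at pos=11)
pos=11: emit ID 'tmp' (now at pos=14)
pos=15: emit NUM '7' (now at pos=16)
pos=17: enter STRING mode
pos=17: emit STR "hi" (now at pos=21)
DONE. 4 tokens: [LPAREN, ID, NUM, STR]

Answer: 4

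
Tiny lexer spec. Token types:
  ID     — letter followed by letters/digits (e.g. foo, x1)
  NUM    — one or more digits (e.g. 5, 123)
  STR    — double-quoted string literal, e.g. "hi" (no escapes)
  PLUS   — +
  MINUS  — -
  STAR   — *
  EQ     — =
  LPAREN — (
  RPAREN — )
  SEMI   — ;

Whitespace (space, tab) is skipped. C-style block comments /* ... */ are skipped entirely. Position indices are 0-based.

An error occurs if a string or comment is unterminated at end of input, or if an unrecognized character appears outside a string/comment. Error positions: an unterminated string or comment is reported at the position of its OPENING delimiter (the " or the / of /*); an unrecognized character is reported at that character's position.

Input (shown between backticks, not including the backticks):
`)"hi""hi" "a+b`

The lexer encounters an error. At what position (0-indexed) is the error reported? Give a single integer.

pos=0: emit RPAREN ')'
pos=1: enter STRING mode
pos=1: emit STR "hi" (now at pos=5)
pos=5: enter STRING mode
pos=5: emit STR "hi" (now at pos=9)
pos=10: enter STRING mode
pos=10: ERROR — unterminated string

Answer: 10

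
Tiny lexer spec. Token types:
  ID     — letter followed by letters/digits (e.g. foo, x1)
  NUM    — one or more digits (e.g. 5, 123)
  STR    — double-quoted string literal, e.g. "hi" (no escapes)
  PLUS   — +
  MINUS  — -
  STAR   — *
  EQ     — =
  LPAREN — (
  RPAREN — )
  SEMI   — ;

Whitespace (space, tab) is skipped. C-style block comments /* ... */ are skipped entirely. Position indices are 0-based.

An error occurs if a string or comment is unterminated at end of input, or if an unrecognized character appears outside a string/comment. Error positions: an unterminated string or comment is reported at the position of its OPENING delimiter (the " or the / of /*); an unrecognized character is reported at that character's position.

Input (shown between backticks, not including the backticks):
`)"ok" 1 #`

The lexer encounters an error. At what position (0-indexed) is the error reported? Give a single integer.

Answer: 8

Derivation:
pos=0: emit RPAREN ')'
pos=1: enter STRING mode
pos=1: emit STR "ok" (now at pos=5)
pos=6: emit NUM '1' (now at pos=7)
pos=8: ERROR — unrecognized char '#'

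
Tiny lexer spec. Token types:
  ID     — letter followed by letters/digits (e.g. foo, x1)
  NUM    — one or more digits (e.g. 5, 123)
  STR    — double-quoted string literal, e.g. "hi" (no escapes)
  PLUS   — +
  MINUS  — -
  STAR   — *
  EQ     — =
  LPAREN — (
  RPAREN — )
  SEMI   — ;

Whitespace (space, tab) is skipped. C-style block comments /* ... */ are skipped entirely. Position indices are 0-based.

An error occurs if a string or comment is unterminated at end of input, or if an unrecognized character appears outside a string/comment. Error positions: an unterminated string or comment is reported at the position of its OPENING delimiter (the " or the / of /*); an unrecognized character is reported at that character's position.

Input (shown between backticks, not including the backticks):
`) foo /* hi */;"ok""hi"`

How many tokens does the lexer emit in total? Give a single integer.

pos=0: emit RPAREN ')'
pos=2: emit ID 'foo' (now at pos=5)
pos=6: enter COMMENT mode (saw '/*')
exit COMMENT mode (now at pos=14)
pos=14: emit SEMI ';'
pos=15: enter STRING mode
pos=15: emit STR "ok" (now at pos=19)
pos=19: enter STRING mode
pos=19: emit STR "hi" (now at pos=23)
DONE. 5 tokens: [RPAREN, ID, SEMI, STR, STR]

Answer: 5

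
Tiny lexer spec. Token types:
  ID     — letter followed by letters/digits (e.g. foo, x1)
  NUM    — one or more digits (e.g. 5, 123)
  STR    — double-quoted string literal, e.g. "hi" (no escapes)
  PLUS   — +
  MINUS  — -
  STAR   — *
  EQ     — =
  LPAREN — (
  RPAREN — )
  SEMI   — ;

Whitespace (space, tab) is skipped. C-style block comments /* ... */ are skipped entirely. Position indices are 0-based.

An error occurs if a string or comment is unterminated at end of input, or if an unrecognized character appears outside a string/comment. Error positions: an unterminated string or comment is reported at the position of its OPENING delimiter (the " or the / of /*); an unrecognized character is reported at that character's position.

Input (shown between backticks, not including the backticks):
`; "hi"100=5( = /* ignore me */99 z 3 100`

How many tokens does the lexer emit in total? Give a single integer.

Answer: 11

Derivation:
pos=0: emit SEMI ';'
pos=2: enter STRING mode
pos=2: emit STR "hi" (now at pos=6)
pos=6: emit NUM '100' (now at pos=9)
pos=9: emit EQ '='
pos=10: emit NUM '5' (now at pos=11)
pos=11: emit LPAREN '('
pos=13: emit EQ '='
pos=15: enter COMMENT mode (saw '/*')
exit COMMENT mode (now at pos=30)
pos=30: emit NUM '99' (now at pos=32)
pos=33: emit ID 'z' (now at pos=34)
pos=35: emit NUM '3' (now at pos=36)
pos=37: emit NUM '100' (now at pos=40)
DONE. 11 tokens: [SEMI, STR, NUM, EQ, NUM, LPAREN, EQ, NUM, ID, NUM, NUM]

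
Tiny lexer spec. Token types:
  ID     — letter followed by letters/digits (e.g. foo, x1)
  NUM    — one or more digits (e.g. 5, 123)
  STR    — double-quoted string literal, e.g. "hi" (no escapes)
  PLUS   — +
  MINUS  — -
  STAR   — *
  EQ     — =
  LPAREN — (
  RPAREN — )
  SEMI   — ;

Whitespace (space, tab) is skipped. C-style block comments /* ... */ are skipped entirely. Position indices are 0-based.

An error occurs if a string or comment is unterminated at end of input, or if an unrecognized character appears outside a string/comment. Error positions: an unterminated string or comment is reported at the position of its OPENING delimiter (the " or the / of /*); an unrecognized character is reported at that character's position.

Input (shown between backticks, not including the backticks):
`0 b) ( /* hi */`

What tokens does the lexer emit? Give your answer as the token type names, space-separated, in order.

pos=0: emit NUM '0' (now at pos=1)
pos=2: emit ID 'b' (now at pos=3)
pos=3: emit RPAREN ')'
pos=5: emit LPAREN '('
pos=7: enter COMMENT mode (saw '/*')
exit COMMENT mode (now at pos=15)
DONE. 4 tokens: [NUM, ID, RPAREN, LPAREN]

Answer: NUM ID RPAREN LPAREN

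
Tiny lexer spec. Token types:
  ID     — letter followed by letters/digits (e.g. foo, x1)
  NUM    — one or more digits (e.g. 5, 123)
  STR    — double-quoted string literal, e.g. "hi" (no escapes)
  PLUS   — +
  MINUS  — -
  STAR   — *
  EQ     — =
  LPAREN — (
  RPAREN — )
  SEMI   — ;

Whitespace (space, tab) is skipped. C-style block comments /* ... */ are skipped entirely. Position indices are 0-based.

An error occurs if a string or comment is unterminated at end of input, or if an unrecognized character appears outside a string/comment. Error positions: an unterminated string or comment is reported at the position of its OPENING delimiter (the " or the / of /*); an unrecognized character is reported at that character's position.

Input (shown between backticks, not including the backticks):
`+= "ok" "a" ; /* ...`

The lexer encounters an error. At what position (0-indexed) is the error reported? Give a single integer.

Answer: 14

Derivation:
pos=0: emit PLUS '+'
pos=1: emit EQ '='
pos=3: enter STRING mode
pos=3: emit STR "ok" (now at pos=7)
pos=8: enter STRING mode
pos=8: emit STR "a" (now at pos=11)
pos=12: emit SEMI ';'
pos=14: enter COMMENT mode (saw '/*')
pos=14: ERROR — unterminated comment (reached EOF)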